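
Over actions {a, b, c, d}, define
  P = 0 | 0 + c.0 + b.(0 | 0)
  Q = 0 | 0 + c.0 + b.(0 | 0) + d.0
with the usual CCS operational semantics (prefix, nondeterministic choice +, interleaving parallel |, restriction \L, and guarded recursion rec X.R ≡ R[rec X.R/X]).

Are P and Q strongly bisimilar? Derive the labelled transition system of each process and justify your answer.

LTS(P): 3 reachable states
  p0 = 0 | 0 + c.0 + b.(0 | 0) → —b→ p1, —c→ p2
  p1 = 0 | 0 → ∅
  p2 = 0 → ∅
LTS(Q): 3 reachable states
  q0 = 0 | 0 + c.0 + b.(0 | 0) + d.0 → —b→ q1, —c→ q2, —d→ q2
  q1 = 0 | 0 → ∅
  q2 = 0 → ∅
Coarsest stable partition (strong bisimilarity classes):
  B0 = {p0}
  B1 = {p1, p2, q1, q2}
  B2 = {q0}
p0 ∈ B0, q0 ∈ B2 → different blocks

NO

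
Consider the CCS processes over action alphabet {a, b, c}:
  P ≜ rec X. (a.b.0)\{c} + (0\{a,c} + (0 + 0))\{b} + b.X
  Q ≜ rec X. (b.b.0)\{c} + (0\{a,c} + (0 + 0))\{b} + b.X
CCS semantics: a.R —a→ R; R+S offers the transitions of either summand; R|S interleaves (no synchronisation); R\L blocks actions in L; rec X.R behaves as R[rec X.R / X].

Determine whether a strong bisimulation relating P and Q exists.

not bisimilar

Reachable graph of P (3 states):
  p0 = rec X. (a.b.0)\{c} + (0\{a,c} + (0 + 0))\{b} + b.X | ··a··> p1, ··b··> p0
  p1 = (b.0)\{c} | ··b··> p2
  p2 = 0\{c} | ·
Reachable graph of Q (3 states):
  q0 = rec X. (b.b.0)\{c} + (0\{a,c} + (0 + 0))\{b} + b.X | ··b··> q0, ··b··> q1
  q1 = (b.0)\{c} | ··b··> q2
  q2 = 0\{c} | ·
Partition-refinement fixed point:
  B0 = {p0}
  B1 = {p1, q1}
  B2 = {p2, q2}
  B3 = {q0}
p0 ∈ B0, q0 ∈ B3 → different blocks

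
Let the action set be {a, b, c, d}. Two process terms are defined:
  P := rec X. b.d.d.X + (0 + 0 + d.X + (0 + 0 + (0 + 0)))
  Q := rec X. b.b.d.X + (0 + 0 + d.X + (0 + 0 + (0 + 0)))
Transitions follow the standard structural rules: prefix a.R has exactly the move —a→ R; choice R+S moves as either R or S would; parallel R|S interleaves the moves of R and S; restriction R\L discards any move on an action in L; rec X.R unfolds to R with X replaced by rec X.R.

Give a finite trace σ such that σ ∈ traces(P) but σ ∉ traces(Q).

bd

LTS(P): 3 reachable states
  p0 = rec X. b.d.d.X + (0 + 0 + d.X + (0 + 0 + (0 + 0))) → ··b··> p1, ··d··> p0
  p1 = d.d.(rec X. b.d.d.X + (0 + 0 + d.X + (0 + 0 + (0 + 0)))) → ··d··> p2
  p2 = d.(rec X. b.d.d.X + (0 + 0 + d.X + (0 + 0 + (0 + 0)))) → ··d··> p0
LTS(Q): 3 reachable states
  q0 = rec X. b.b.d.X + (0 + 0 + d.X + (0 + 0 + (0 + 0))) → ··b··> q1, ··d··> q0
  q1 = b.d.(rec X. b.b.d.X + (0 + 0 + d.X + (0 + 0 + (0 + 0)))) → ··b··> q2
  q2 = d.(rec X. b.b.d.X + (0 + 0 + d.X + (0 + 0 + (0 + 0)))) → ··d··> q0
Trace ⟨bd⟩ through P, begin at {p0}:
  step 1 (b): {p1}
  step 2 (d): {p2}
  ✓ P
Trace ⟨bd⟩ through Q, begin at {q0}:
  step 1 (b): {q1}
  step 2 (d): no successor for Q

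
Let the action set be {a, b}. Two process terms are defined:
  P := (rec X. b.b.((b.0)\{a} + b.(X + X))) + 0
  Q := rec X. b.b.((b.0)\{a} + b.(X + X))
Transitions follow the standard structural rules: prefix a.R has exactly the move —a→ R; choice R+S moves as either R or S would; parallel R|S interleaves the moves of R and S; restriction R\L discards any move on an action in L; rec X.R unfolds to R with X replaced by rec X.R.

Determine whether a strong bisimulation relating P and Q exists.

P's transition system — 5 states:
  p0 = (rec X. b.b.((b.0)\{a} + b.(X + X))) + 0 has moves ··b··> p1
  p1 = b.((b.0)\{a} + b.((rec X. b.b.((b.0)\{a} + b.(X + X))) + (rec X. b.b.((b.0)\{a} + b.(X + X))))) has moves ··b··> p2
  p2 = (b.0)\{a} + b.((rec X. b.b.((b.0)\{a} + b.(X + X))) + (rec X. b.b.((b.0)\{a} + b.(X + X)))) has moves ··b··> p3, ··b··> p4
  p3 = (rec X. b.b.((b.0)\{a} + b.(X + X))) + (rec X. b.b.((b.0)\{a} + b.(X + X))) has moves ··b··> p1
  p4 = 0\{a} has moves ·
Q's transition system — 5 states:
  q0 = rec X. b.b.((b.0)\{a} + b.(X + X)) has moves ··b··> q1
  q1 = b.((b.0)\{a} + b.((rec X. b.b.((b.0)\{a} + b.(X + X))) + (rec X. b.b.((b.0)\{a} + b.(X + X))))) has moves ··b··> q2
  q2 = (b.0)\{a} + b.((rec X. b.b.((b.0)\{a} + b.(X + X))) + (rec X. b.b.((b.0)\{a} + b.(X + X)))) has moves ··b··> q3, ··b··> q4
  q3 = (rec X. b.b.((b.0)\{a} + b.(X + X))) + (rec X. b.b.((b.0)\{a} + b.(X + X))) has moves ··b··> q1
  q4 = 0\{a} has moves ·
Coarsest stable partition (strong bisimilarity classes):
  B0 = {p0, p3, q0, q3}
  B1 = {p1, q1}
  B2 = {p2, q2}
  B3 = {p4, q4}
p0 ∈ B0, q0 ∈ B0 → same block

P ~ Q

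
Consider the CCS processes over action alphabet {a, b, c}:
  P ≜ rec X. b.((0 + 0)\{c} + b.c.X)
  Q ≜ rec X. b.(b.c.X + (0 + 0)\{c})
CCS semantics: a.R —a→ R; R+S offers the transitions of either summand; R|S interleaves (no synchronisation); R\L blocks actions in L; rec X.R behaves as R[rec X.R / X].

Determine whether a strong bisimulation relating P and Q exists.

YES

P's transition system — 3 states:
  s0 = rec X. b.((0 + 0)\{c} + b.c.X) has moves -b-> s1
  s1 = (0 + 0)\{c} + b.c.(rec X. b.((0 + 0)\{c} + b.c.X)) has moves -b-> s2
  s2 = c.(rec X. b.((0 + 0)\{c} + b.c.X)) has moves -c-> s0
Q's transition system — 3 states:
  t0 = rec X. b.(b.c.X + (0 + 0)\{c}) has moves -b-> t1
  t1 = b.c.(rec X. b.(b.c.X + (0 + 0)\{c})) + (0 + 0)\{c} has moves -b-> t2
  t2 = c.(rec X. b.(b.c.X + (0 + 0)\{c})) has moves -c-> t0
Bisimilarity quotient blocks:
  B0 = {s0, t0}
  B1 = {s1, t1}
  B2 = {s2, t2}
s0 ∈ B0, t0 ∈ B0 → same block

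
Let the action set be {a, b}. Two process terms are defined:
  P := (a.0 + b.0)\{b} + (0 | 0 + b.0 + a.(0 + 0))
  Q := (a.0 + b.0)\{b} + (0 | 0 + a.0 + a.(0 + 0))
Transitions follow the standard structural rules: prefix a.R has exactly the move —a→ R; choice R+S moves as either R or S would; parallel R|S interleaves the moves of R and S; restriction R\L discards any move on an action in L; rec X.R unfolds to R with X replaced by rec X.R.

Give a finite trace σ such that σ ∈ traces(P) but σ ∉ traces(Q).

b

Reachable graph of P (4 states):
  u0 = (a.0 + b.0)\{b} + (0 | 0 + b.0 + a.(0 + 0)) ⊢ ··a··> u1, ··a··> u2, ··b··> u3
  u1 = 0 + 0 ⊢ (no moves)
  u2 = 0\{b} ⊢ (no moves)
  u3 = 0 ⊢ (no moves)
Reachable graph of Q (4 states):
  v0 = (a.0 + b.0)\{b} + (0 | 0 + a.0 + a.(0 + 0)) ⊢ ··a··> v1, ··a··> v2, ··a··> v3
  v1 = 0 ⊢ (no moves)
  v2 = 0 + 0 ⊢ (no moves)
  v3 = 0\{b} ⊢ (no moves)
Executing b from P (initial set {u0}):
  [1] b ⇒ {u3}
  — P admits the full trace.
Executing b from Q (initial set {v0}):
  [1] b ⇒ no successor for Q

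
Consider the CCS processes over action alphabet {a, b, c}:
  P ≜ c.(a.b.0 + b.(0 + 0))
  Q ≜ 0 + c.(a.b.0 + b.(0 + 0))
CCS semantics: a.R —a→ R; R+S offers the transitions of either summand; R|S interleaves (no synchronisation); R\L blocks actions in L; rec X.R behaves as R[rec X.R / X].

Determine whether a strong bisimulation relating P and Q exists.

bisimilar

Reachable graph of P (5 states):
  p0 = c.(a.b.0 + b.(0 + 0)) :: -c-> p1
  p1 = a.b.0 + b.(0 + 0) :: -a-> p2, -b-> p3
  p2 = b.0 :: -b-> p4
  p3 = 0 + 0 :: ∅
  p4 = 0 :: ∅
Reachable graph of Q (5 states):
  q0 = 0 + c.(a.b.0 + b.(0 + 0)) :: -c-> q1
  q1 = a.b.0 + b.(0 + 0) :: -a-> q2, -b-> q3
  q2 = b.0 :: -b-> q4
  q3 = 0 + 0 :: ∅
  q4 = 0 :: ∅
Coarsest stable partition (strong bisimilarity classes):
  B0 = {p0, q0}
  B1 = {p1, q1}
  B2 = {p2, q2}
  B3 = {p3, p4, q3, q4}
p0 ∈ B0, q0 ∈ B0 → same block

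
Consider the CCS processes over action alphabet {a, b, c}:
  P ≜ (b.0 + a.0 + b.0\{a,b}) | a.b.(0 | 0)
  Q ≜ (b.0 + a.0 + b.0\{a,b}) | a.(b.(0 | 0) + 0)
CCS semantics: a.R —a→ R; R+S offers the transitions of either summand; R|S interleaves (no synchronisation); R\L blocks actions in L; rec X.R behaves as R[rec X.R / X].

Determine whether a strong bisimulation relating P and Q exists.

LTS(P): 9 reachable states
  s0 = (b.0 + a.0 + b.0\{a,b}) | a.b.(0 | 0) | ··a··> s1, ··a··> s2, ··b··> s2, ··b··> s3
  s1 = (b.0 + a.0 + b.0\{a,b}) | b.(0 | 0) | ··a··> s4, ··b··> s4, ··b··> s5, ··b··> s6
  s2 = 0 | a.b.(0 | 0) | ··a··> s4
  s3 = 0\{a,b} | a.b.(0 | 0) | ··a··> s6
  s4 = 0 | b.(0 | 0) | ··b··> s7
  s5 = (b.0 + a.0 + b.0\{a,b}) | (0 | 0) | ··a··> s7, ··b··> s7, ··b··> s8
  s6 = 0\{a,b} | b.(0 | 0) | ··b··> s8
  s7 = 0 | (0 | 0) | (no moves)
  s8 = 0\{a,b} | (0 | 0) | (no moves)
LTS(Q): 9 reachable states
  t0 = (b.0 + a.0 + b.0\{a,b}) | a.(b.(0 | 0) + 0) | ··a··> t1, ··a··> t2, ··b··> t2, ··b··> t3
  t1 = (b.0 + a.0 + b.0\{a,b}) | (b.(0 | 0) + 0) | ··a··> t4, ··b··> t4, ··b··> t5, ··b··> t6
  t2 = 0 | a.(b.(0 | 0) + 0) | ··a··> t4
  t3 = 0\{a,b} | a.(b.(0 | 0) + 0) | ··a··> t6
  t4 = 0 | (b.(0 | 0) + 0) | ··b··> t7
  t5 = (b.0 + a.0 + b.0\{a,b}) | (0 | 0) | ··a··> t7, ··b··> t7, ··b··> t8
  t6 = 0\{a,b} | (b.(0 | 0) + 0) | ··b··> t8
  t7 = 0 | (0 | 0) | (no moves)
  t8 = 0\{a,b} | (0 | 0) | (no moves)
Partition-refinement fixed point:
  B0 = {s0, t0}
  B1 = {s2, s3, t2, t3}
  B2 = {s4, s6, t4, t6}
  B3 = {s7, s8, t7, t8}
  B4 = {s1, t1}
  B5 = {s5, t5}
s0 ∈ B0, t0 ∈ B0 → same block

bisimilar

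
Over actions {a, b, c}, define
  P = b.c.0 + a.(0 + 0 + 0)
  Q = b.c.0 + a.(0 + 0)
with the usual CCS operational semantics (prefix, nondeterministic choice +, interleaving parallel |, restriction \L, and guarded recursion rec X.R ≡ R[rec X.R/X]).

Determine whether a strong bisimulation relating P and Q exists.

P ~ Q

P's transition system — 4 states:
  m0 = b.c.0 + a.(0 + 0 + 0) has moves -a-> m1, -b-> m2
  m1 = 0 + 0 + 0 has moves deadlocked
  m2 = c.0 has moves -c-> m3
  m3 = 0 has moves deadlocked
Q's transition system — 4 states:
  n0 = b.c.0 + a.(0 + 0) has moves -a-> n1, -b-> n2
  n1 = 0 + 0 has moves deadlocked
  n2 = c.0 has moves -c-> n3
  n3 = 0 has moves deadlocked
Partition-refinement fixed point:
  B0 = {m0, n0}
  B1 = {m1, m3, n1, n3}
  B2 = {m2, n2}
m0 ∈ B0, n0 ∈ B0 → same block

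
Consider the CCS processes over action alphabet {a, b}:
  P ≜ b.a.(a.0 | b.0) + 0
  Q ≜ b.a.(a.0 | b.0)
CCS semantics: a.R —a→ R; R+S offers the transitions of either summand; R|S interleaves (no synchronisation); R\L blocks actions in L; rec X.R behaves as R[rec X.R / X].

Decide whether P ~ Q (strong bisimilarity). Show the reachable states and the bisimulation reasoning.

YES

LTS(P): 6 reachable states
  s0 = b.a.(a.0 | b.0) + 0 has moves --b--▸ s1
  s1 = a.(a.0 | b.0) has moves --a--▸ s2
  s2 = a.0 | b.0 has moves --a--▸ s3, --b--▸ s4
  s3 = 0 | b.0 has moves --b--▸ s5
  s4 = a.0 | 0 has moves --a--▸ s5
  s5 = 0 | 0 has moves deadlocked
LTS(Q): 6 reachable states
  t0 = b.a.(a.0 | b.0) has moves --b--▸ t1
  t1 = a.(a.0 | b.0) has moves --a--▸ t2
  t2 = a.0 | b.0 has moves --a--▸ t3, --b--▸ t4
  t3 = 0 | b.0 has moves --b--▸ t5
  t4 = a.0 | 0 has moves --a--▸ t5
  t5 = 0 | 0 has moves deadlocked
Bisimilarity quotient blocks:
  B0 = {s0, t0}
  B1 = {s1, t1}
  B2 = {s2, t2}
  B3 = {s3, t3}
  B4 = {s5, t5}
  B5 = {s4, t4}
s0 ∈ B0, t0 ∈ B0 → same block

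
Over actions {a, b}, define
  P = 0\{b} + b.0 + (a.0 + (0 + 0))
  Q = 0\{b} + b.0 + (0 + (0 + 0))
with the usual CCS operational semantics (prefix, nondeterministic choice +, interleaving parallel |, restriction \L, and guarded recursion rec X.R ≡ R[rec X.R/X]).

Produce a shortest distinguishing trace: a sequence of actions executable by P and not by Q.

a

LTS(P): 2 reachable states
  u0 = 0\{b} + b.0 + (a.0 + (0 + 0)) ⊢ —a→ u1, —b→ u1
  u1 = 0 ⊢ stopped
LTS(Q): 2 reachable states
  v0 = 0\{b} + b.0 + (0 + (0 + 0)) ⊢ —b→ v1
  v1 = 0 ⊢ stopped
Executing a from P (initial set {u0}):
  step 1 (a): {u1}
  P completes σ.
Executing a from Q (initial set {v0}):
  step 1 (a): no successor for Q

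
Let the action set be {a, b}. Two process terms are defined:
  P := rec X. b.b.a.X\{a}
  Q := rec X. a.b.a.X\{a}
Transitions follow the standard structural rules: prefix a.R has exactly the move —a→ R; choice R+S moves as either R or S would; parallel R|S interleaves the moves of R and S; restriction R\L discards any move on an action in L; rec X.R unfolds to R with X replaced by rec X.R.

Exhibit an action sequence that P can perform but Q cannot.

P's transition system — 6 states:
  m0 = rec X. b.b.a.X\{a} ⊢ -b-> m1
  m1 = b.a.(rec X. b.b.a.X\{a})\{a} ⊢ -b-> m2
  m2 = a.(rec X. b.b.a.X\{a})\{a} ⊢ -a-> m3
  m3 = (rec X. b.b.a.X\{a})\{a} ⊢ -b-> m4
  m4 = (b.a.(rec X. b.b.a.X\{a})\{a})\{a} ⊢ -b-> m5
  m5 = (a.(rec X. b.b.a.X\{a})\{a})\{a} ⊢ deadlocked
Q's transition system — 4 states:
  n0 = rec X. a.b.a.X\{a} ⊢ -a-> n1
  n1 = b.a.(rec X. a.b.a.X\{a})\{a} ⊢ -b-> n2
  n2 = a.(rec X. a.b.a.X\{a})\{a} ⊢ -a-> n3
  n3 = (rec X. a.b.a.X\{a})\{a} ⊢ deadlocked
Executing b from P (initial set {m0}):
  after b @ step 1: {m1}
  — P admits the full trace.
Executing b from Q (initial set {n0}):
  after b @ step 1: ∅ (Q stuck)

b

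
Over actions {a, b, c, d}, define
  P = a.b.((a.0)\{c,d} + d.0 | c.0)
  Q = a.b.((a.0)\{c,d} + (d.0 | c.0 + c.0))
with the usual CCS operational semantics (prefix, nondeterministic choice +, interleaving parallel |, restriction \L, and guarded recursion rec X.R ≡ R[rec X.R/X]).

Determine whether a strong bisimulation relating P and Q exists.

Reachable graph of P (7 states):
  s0 = a.b.((a.0)\{c,d} + d.0 | c.0) | =a=> s1
  s1 = b.((a.0)\{c,d} + d.0 | c.0) | =b=> s2
  s2 = (a.0)\{c,d} + d.0 | c.0 | =a=> s3, =c=> s4, =d=> s5
  s3 = 0\{c,d} | ·
  s4 = d.0 | 0 | =d=> s6
  s5 = 0 | c.0 | =c=> s6
  s6 = 0 | 0 | ·
Reachable graph of Q (8 states):
  t0 = a.b.((a.0)\{c,d} + (d.0 | c.0 + c.0)) | =a=> t1
  t1 = b.((a.0)\{c,d} + (d.0 | c.0 + c.0)) | =b=> t2
  t2 = (a.0)\{c,d} + (d.0 | c.0 + c.0) | =a=> t3, =c=> t4, =c=> t5, =d=> t6
  t3 = 0\{c,d} | ·
  t4 = 0 | ·
  t5 = d.0 | 0 | =d=> t7
  t6 = 0 | c.0 | =c=> t7
  t7 = 0 | 0 | ·
Bisimilarity quotient blocks:
  B0 = {s0}
  B1 = {s1}
  B2 = {s2}
  B3 = {s4, t5}
  B4 = {s3, s6, t3, t4, t7}
  B5 = {s5, t6}
  B6 = {t0}
  B7 = {t1}
  B8 = {t2}
s0 ∈ B0, t0 ∈ B6 → different blocks

not bisimilar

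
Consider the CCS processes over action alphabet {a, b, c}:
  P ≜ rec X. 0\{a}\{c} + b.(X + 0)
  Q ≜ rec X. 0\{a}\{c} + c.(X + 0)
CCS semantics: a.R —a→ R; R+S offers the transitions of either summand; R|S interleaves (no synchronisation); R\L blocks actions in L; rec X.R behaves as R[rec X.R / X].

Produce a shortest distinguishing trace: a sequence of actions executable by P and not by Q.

b

P's transition system — 2 states:
  s0 = rec X. 0\{a}\{c} + b.(X + 0) :: --b--▸ s1
  s1 = (rec X. 0\{a}\{c} + b.(X + 0)) + 0 :: --b--▸ s1
Q's transition system — 2 states:
  t0 = rec X. 0\{a}\{c} + c.(X + 0) :: --c--▸ t1
  t1 = (rec X. 0\{a}\{c} + c.(X + 0)) + 0 :: --c--▸ t1
Run σ = ⟨b⟩ on P: start {s0}
  [1] b ⇒ {s1}
  ✓ P
Run σ = ⟨b⟩ on Q: start {t0}
  [1] b ⇒ ∅ (Q stuck)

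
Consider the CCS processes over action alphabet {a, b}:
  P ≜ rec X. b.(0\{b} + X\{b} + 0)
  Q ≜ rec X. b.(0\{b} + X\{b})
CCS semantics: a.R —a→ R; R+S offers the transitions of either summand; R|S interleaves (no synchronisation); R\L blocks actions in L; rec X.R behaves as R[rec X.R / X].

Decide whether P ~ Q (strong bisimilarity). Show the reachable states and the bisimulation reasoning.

P's transition system — 2 states:
  s0 = rec X. b.(0\{b} + X\{b} + 0) :: -b-> s1
  s1 = 0\{b} + (rec X. b.(0\{b} + X\{b} + 0))\{b} + 0 :: ·
Q's transition system — 2 states:
  t0 = rec X. b.(0\{b} + X\{b}) :: -b-> t1
  t1 = 0\{b} + (rec X. b.(0\{b} + X\{b}))\{b} :: ·
Partition-refinement fixed point:
  B0 = {s0, t0}
  B1 = {s1, t1}
s0 ∈ B0, t0 ∈ B0 → same block

P ~ Q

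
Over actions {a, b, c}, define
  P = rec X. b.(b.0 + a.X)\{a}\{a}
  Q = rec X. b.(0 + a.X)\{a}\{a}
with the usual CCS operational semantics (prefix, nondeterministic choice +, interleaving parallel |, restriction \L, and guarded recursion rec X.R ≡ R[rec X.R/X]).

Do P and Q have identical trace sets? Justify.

P's transition system — 3 states:
  m0 = rec X. b.(b.0 + a.X)\{a}\{a} | =b=> m1
  m1 = (b.0 + a.(rec X. b.(b.0 + a.X)\{a}\{a}))\{a}\{a} | =b=> m2
  m2 = 0\{a}\{a} | ∅
Q's transition system — 2 states:
  n0 = rec X. b.(0 + a.X)\{a}\{a} | =b=> n1
  n1 = (0 + a.(rec X. b.(0 + a.X)\{a}\{a}))\{a}\{a} | ∅
Executing bb from P (initial set {m0}):
  after b @ step 1: {m1}
  after b @ step 2: {m2}
  P completes σ.
Executing bb from Q (initial set {n0}):
  after b @ step 1: {n1}
  after b @ step 2: ∅  — Q cannot continue

trace-distinct — witness ⟨bb⟩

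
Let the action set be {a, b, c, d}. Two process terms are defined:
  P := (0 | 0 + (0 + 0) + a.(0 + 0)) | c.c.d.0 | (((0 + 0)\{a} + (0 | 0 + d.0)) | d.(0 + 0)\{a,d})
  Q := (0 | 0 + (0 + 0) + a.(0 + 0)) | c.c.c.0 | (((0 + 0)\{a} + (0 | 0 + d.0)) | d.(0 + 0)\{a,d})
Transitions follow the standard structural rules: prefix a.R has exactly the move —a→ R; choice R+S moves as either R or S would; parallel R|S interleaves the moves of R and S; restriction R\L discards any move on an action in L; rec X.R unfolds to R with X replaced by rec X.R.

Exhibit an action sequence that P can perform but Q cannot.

ccddd

P's transition system — 32 states:
  p0 = (0 | 0 + (0 + 0) + a.(0 + 0)) | c.c.d.0 | (((0 + 0)\{a} + (0 | 0 + d.0)) | d.(0 + 0)\{a,d}) has moves -a-> p1, -c-> p2, -d-> p3, -d-> p4
  p1 = (0 + 0) | c.c.d.0 | (((0 + 0)\{a} + (0 | 0 + d.0)) | d.(0 + 0)\{a,d}) has moves -c-> p5, -d-> p6, -d-> p7
  p2 = (0 | 0 + (0 + 0) + a.(0 + 0)) | c.d.0 | (((0 + 0)\{a} + (0 | 0 + d.0)) | d.(0 + 0)\{a,d}) has moves -a-> p5, -c-> p8, -d-> p10, -d-> p9
  p3 = (0 | 0 + (0 + 0) + a.(0 + 0)) | c.c.d.0 | (((0 + 0)\{a} + (0 | 0 + d.0)) | (0 + 0)\{a,d}) has moves -a-> p6, -c-> p9, -d-> p11
  p4 = (0 | 0 + (0 + 0) + a.(0 + 0)) | c.c.d.0 | (0 | d.(0 + 0)\{a,d}) has moves -a-> p7, -c-> p10, -d-> p11
  p5 = (0 + 0) | c.d.0 | (((0 + 0)\{a} + (0 | 0 + d.0)) | d.(0 + 0)\{a,d}) has moves -c-> p12, -d-> p13, -d-> p14
  p6 = (0 + 0) | c.c.d.0 | (((0 + 0)\{a} + (0 | 0 + d.0)) | (0 + 0)\{a,d}) has moves -c-> p13, -d-> p15
  p7 = (0 + 0) | c.c.d.0 | (0 | d.(0 + 0)\{a,d}) has moves -c-> p14, -d-> p15
  p8 = (0 | 0 + (0 + 0) + a.(0 + 0)) | d.0 | (((0 + 0)\{a} + (0 | 0 + d.0)) | d.(0 + 0)\{a,d}) has moves -a-> p12, -d-> p16, -d-> p17, -d-> p18
  p9 = (0 | 0 + (0 + 0) + a.(0 + 0)) | c.d.0 | (((0 + 0)\{a} + (0 | 0 + d.0)) | (0 + 0)\{a,d}) has moves -a-> p13, -c-> p17, -d-> p19
  p10 = (0 | 0 + (0 + 0) + a.(0 + 0)) | c.d.0 | (0 | d.(0 + 0)\{a,d}) has moves -a-> p14, -c-> p18, -d-> p19
  p11 = (0 | 0 + (0 + 0) + a.(0 + 0)) | c.c.d.0 | (0 | (0 + 0)\{a,d}) has moves -a-> p15, -c-> p19
  p12 = (0 + 0) | d.0 | (((0 + 0)\{a} + (0 | 0 + d.0)) | d.(0 + 0)\{a,d}) has moves -d-> p20, -d-> p21, -d-> p22
  p13 = (0 + 0) | c.d.0 | (((0 + 0)\{a} + (0 | 0 + d.0)) | (0 + 0)\{a,d}) has moves -c-> p21, -d-> p23
  p14 = (0 + 0) | c.d.0 | (0 | d.(0 + 0)\{a,d}) has moves -c-> p22, -d-> p23
  p15 = (0 + 0) | c.c.d.0 | (0 | (0 + 0)\{a,d}) has moves -c-> p23
  p16 = (0 | 0 + (0 + 0) + a.(0 + 0)) | 0 | (((0 + 0)\{a} + (0 | 0 + d.0)) | d.(0 + 0)\{a,d}) has moves -a-> p20, -d-> p24, -d-> p25
  p17 = (0 | 0 + (0 + 0) + a.(0 + 0)) | d.0 | (((0 + 0)\{a} + (0 | 0 + d.0)) | (0 + 0)\{a,d}) has moves -a-> p21, -d-> p24, -d-> p26
  p18 = (0 | 0 + (0 + 0) + a.(0 + 0)) | d.0 | (0 | d.(0 + 0)\{a,d}) has moves -a-> p22, -d-> p25, -d-> p26
  p19 = (0 | 0 + (0 + 0) + a.(0 + 0)) | c.d.0 | (0 | (0 + 0)\{a,d}) has moves -a-> p23, -c-> p26
  p20 = (0 + 0) | 0 | (((0 + 0)\{a} + (0 | 0 + d.0)) | d.(0 + 0)\{a,d}) has moves -d-> p27, -d-> p28
  p21 = (0 + 0) | d.0 | (((0 + 0)\{a} + (0 | 0 + d.0)) | (0 + 0)\{a,d}) has moves -d-> p27, -d-> p29
  p22 = (0 + 0) | d.0 | (0 | d.(0 + 0)\{a,d}) has moves -d-> p28, -d-> p29
  p23 = (0 + 0) | c.d.0 | (0 | (0 + 0)\{a,d}) has moves -c-> p29
  p24 = (0 | 0 + (0 + 0) + a.(0 + 0)) | 0 | (((0 + 0)\{a} + (0 | 0 + d.0)) | (0 + 0)\{a,d}) has moves -a-> p27, -d-> p30
  p25 = (0 | 0 + (0 + 0) + a.(0 + 0)) | 0 | (0 | d.(0 + 0)\{a,d}) has moves -a-> p28, -d-> p30
  p26 = (0 | 0 + (0 + 0) + a.(0 + 0)) | d.0 | (0 | (0 + 0)\{a,d}) has moves -a-> p29, -d-> p30
  p27 = (0 + 0) | 0 | (((0 + 0)\{a} + (0 | 0 + d.0)) | (0 + 0)\{a,d}) has moves -d-> p31
  p28 = (0 + 0) | 0 | (0 | d.(0 + 0)\{a,d}) has moves -d-> p31
  p29 = (0 + 0) | d.0 | (0 | (0 + 0)\{a,d}) has moves -d-> p31
  p30 = (0 | 0 + (0 + 0) + a.(0 + 0)) | 0 | (0 | (0 + 0)\{a,d}) has moves -a-> p31
  p31 = (0 + 0) | 0 | (0 | (0 + 0)\{a,d}) has moves ∅
Q's transition system — 32 states:
  q0 = (0 | 0 + (0 + 0) + a.(0 + 0)) | c.c.c.0 | (((0 + 0)\{a} + (0 | 0 + d.0)) | d.(0 + 0)\{a,d}) has moves -a-> q1, -c-> q2, -d-> q3, -d-> q4
  q1 = (0 + 0) | c.c.c.0 | (((0 + 0)\{a} + (0 | 0 + d.0)) | d.(0 + 0)\{a,d}) has moves -c-> q5, -d-> q6, -d-> q7
  q2 = (0 | 0 + (0 + 0) + a.(0 + 0)) | c.c.0 | (((0 + 0)\{a} + (0 | 0 + d.0)) | d.(0 + 0)\{a,d}) has moves -a-> q5, -c-> q8, -d-> q10, -d-> q9
  q3 = (0 | 0 + (0 + 0) + a.(0 + 0)) | c.c.c.0 | (((0 + 0)\{a} + (0 | 0 + d.0)) | (0 + 0)\{a,d}) has moves -a-> q6, -c-> q9, -d-> q11
  q4 = (0 | 0 + (0 + 0) + a.(0 + 0)) | c.c.c.0 | (0 | d.(0 + 0)\{a,d}) has moves -a-> q7, -c-> q10, -d-> q11
  q5 = (0 + 0) | c.c.0 | (((0 + 0)\{a} + (0 | 0 + d.0)) | d.(0 + 0)\{a,d}) has moves -c-> q12, -d-> q13, -d-> q14
  q6 = (0 + 0) | c.c.c.0 | (((0 + 0)\{a} + (0 | 0 + d.0)) | (0 + 0)\{a,d}) has moves -c-> q13, -d-> q15
  q7 = (0 + 0) | c.c.c.0 | (0 | d.(0 + 0)\{a,d}) has moves -c-> q14, -d-> q15
  q8 = (0 | 0 + (0 + 0) + a.(0 + 0)) | c.0 | (((0 + 0)\{a} + (0 | 0 + d.0)) | d.(0 + 0)\{a,d}) has moves -a-> q12, -c-> q16, -d-> q17, -d-> q18
  q9 = (0 | 0 + (0 + 0) + a.(0 + 0)) | c.c.0 | (((0 + 0)\{a} + (0 | 0 + d.0)) | (0 + 0)\{a,d}) has moves -a-> q13, -c-> q17, -d-> q19
  q10 = (0 | 0 + (0 + 0) + a.(0 + 0)) | c.c.0 | (0 | d.(0 + 0)\{a,d}) has moves -a-> q14, -c-> q18, -d-> q19
  q11 = (0 | 0 + (0 + 0) + a.(0 + 0)) | c.c.c.0 | (0 | (0 + 0)\{a,d}) has moves -a-> q15, -c-> q19
  q12 = (0 + 0) | c.0 | (((0 + 0)\{a} + (0 | 0 + d.0)) | d.(0 + 0)\{a,d}) has moves -c-> q20, -d-> q21, -d-> q22
  q13 = (0 + 0) | c.c.0 | (((0 + 0)\{a} + (0 | 0 + d.0)) | (0 + 0)\{a,d}) has moves -c-> q21, -d-> q23
  q14 = (0 + 0) | c.c.0 | (0 | d.(0 + 0)\{a,d}) has moves -c-> q22, -d-> q23
  q15 = (0 + 0) | c.c.c.0 | (0 | (0 + 0)\{a,d}) has moves -c-> q23
  q16 = (0 | 0 + (0 + 0) + a.(0 + 0)) | 0 | (((0 + 0)\{a} + (0 | 0 + d.0)) | d.(0 + 0)\{a,d}) has moves -a-> q20, -d-> q24, -d-> q25
  q17 = (0 | 0 + (0 + 0) + a.(0 + 0)) | c.0 | (((0 + 0)\{a} + (0 | 0 + d.0)) | (0 + 0)\{a,d}) has moves -a-> q21, -c-> q24, -d-> q26
  q18 = (0 | 0 + (0 + 0) + a.(0 + 0)) | c.0 | (0 | d.(0 + 0)\{a,d}) has moves -a-> q22, -c-> q25, -d-> q26
  q19 = (0 | 0 + (0 + 0) + a.(0 + 0)) | c.c.0 | (0 | (0 + 0)\{a,d}) has moves -a-> q23, -c-> q26
  q20 = (0 + 0) | 0 | (((0 + 0)\{a} + (0 | 0 + d.0)) | d.(0 + 0)\{a,d}) has moves -d-> q27, -d-> q28
  q21 = (0 + 0) | c.0 | (((0 + 0)\{a} + (0 | 0 + d.0)) | (0 + 0)\{a,d}) has moves -c-> q27, -d-> q29
  q22 = (0 + 0) | c.0 | (0 | d.(0 + 0)\{a,d}) has moves -c-> q28, -d-> q29
  q23 = (0 + 0) | c.c.0 | (0 | (0 + 0)\{a,d}) has moves -c-> q29
  q24 = (0 | 0 + (0 + 0) + a.(0 + 0)) | 0 | (((0 + 0)\{a} + (0 | 0 + d.0)) | (0 + 0)\{a,d}) has moves -a-> q27, -d-> q30
  q25 = (0 | 0 + (0 + 0) + a.(0 + 0)) | 0 | (0 | d.(0 + 0)\{a,d}) has moves -a-> q28, -d-> q30
  q26 = (0 | 0 + (0 + 0) + a.(0 + 0)) | c.0 | (0 | (0 + 0)\{a,d}) has moves -a-> q29, -c-> q30
  q27 = (0 + 0) | 0 | (((0 + 0)\{a} + (0 | 0 + d.0)) | (0 + 0)\{a,d}) has moves -d-> q31
  q28 = (0 + 0) | 0 | (0 | d.(0 + 0)\{a,d}) has moves -d-> q31
  q29 = (0 + 0) | c.0 | (0 | (0 + 0)\{a,d}) has moves -c-> q31
  q30 = (0 | 0 + (0 + 0) + a.(0 + 0)) | 0 | (0 | (0 + 0)\{a,d}) has moves -a-> q31
  q31 = (0 + 0) | 0 | (0 | (0 + 0)\{a,d}) has moves ∅
Trace ⟨ccddd⟩ through P, begin at {p0}:
  after c @ step 1: {p2}
  after c @ step 2: {p8}
  after d @ step 3: {p16, p17, p18}
  after d @ step 4: {p24, p25, p26}
  after d @ step 5: {p30}
  P completes σ.
Trace ⟨ccddd⟩ through Q, begin at {q0}:
  after c @ step 1: {q2}
  after c @ step 2: {q8}
  after d @ step 3: {q17, q18}
  after d @ step 4: {q26}
  after d @ step 5: ∅  — Q cannot continue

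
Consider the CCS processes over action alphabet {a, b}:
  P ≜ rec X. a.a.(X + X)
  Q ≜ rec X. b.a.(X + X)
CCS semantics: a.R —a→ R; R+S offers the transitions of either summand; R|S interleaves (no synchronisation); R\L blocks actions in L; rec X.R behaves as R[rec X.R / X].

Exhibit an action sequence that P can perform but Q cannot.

a

LTS(P): 3 reachable states
  m0 = rec X. a.a.(X + X) :: =a=> m1
  m1 = a.((rec X. a.a.(X + X)) + (rec X. a.a.(X + X))) :: =a=> m2
  m2 = (rec X. a.a.(X + X)) + (rec X. a.a.(X + X)) :: =a=> m1
LTS(Q): 3 reachable states
  n0 = rec X. b.a.(X + X) :: =b=> n1
  n1 = a.((rec X. b.a.(X + X)) + (rec X. b.a.(X + X))) :: =a=> n2
  n2 = (rec X. b.a.(X + X)) + (rec X. b.a.(X + X)) :: =b=> n1
Trace ⟨a⟩ through P, begin at {m0}:
  step 1 (a): {m1}
  P completes σ.
Trace ⟨a⟩ through Q, begin at {n0}:
  step 1 (a): ∅ (Q stuck)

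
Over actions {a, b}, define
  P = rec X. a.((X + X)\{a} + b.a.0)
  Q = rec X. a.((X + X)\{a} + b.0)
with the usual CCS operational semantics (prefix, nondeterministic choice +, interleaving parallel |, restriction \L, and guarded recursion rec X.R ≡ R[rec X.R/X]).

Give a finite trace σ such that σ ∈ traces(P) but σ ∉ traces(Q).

LTS(P): 4 reachable states
  u0 = rec X. a.((X + X)\{a} + b.a.0) → --a--▸ u1
  u1 = ((rec X. a.((X + X)\{a} + b.a.0)) + (rec X. a.((X + X)\{a} + b.a.0)))\{a} + b.a.0 → --b--▸ u2
  u2 = a.0 → --a--▸ u3
  u3 = 0 → stopped
LTS(Q): 3 reachable states
  v0 = rec X. a.((X + X)\{a} + b.0) → --a--▸ v1
  v1 = ((rec X. a.((X + X)\{a} + b.0)) + (rec X. a.((X + X)\{a} + b.0)))\{a} + b.0 → --b--▸ v2
  v2 = 0 → stopped
Run σ = ⟨aba⟩ on P: start {u0}
  step 1 (a): {u1}
  step 2 (b): {u2}
  step 3 (a): {u3}
  P completes σ.
Run σ = ⟨aba⟩ on Q: start {v0}
  step 1 (a): {v1}
  step 2 (b): {v2}
  step 3 (a): no successor for Q

aba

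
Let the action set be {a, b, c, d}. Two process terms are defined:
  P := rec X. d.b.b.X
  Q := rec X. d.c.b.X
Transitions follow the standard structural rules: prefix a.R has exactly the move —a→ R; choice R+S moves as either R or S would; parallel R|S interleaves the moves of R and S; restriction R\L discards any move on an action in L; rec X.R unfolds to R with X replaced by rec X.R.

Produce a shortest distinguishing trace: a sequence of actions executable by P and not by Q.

db

P's transition system — 3 states:
  s0 = rec X. d.b.b.X has moves =d=> s1
  s1 = b.b.(rec X. d.b.b.X) has moves =b=> s2
  s2 = b.(rec X. d.b.b.X) has moves =b=> s0
Q's transition system — 3 states:
  t0 = rec X. d.c.b.X has moves =d=> t1
  t1 = c.b.(rec X. d.c.b.X) has moves =c=> t2
  t2 = b.(rec X. d.c.b.X) has moves =b=> t0
Executing db from P (initial set {s0}):
  [1] d ⇒ {s1}
  [2] b ⇒ {s2}
  ✓ P
Executing db from Q (initial set {t0}):
  [1] d ⇒ {t1}
  [2] b ⇒ ∅ (Q stuck)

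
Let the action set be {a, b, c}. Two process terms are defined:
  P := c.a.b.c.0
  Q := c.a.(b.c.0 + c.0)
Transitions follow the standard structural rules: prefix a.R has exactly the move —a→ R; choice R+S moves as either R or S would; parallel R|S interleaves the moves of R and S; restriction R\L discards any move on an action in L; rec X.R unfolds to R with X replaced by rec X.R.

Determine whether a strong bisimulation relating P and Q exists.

NO

P's transition system — 5 states:
  p0 = c.a.b.c.0 ⊢ =c=> p1
  p1 = a.b.c.0 ⊢ =a=> p2
  p2 = b.c.0 ⊢ =b=> p3
  p3 = c.0 ⊢ =c=> p4
  p4 = 0 ⊢ deadlocked
Q's transition system — 5 states:
  q0 = c.a.(b.c.0 + c.0) ⊢ =c=> q1
  q1 = a.(b.c.0 + c.0) ⊢ =a=> q2
  q2 = b.c.0 + c.0 ⊢ =b=> q3, =c=> q4
  q3 = c.0 ⊢ =c=> q4
  q4 = 0 ⊢ deadlocked
Coarsest stable partition (strong bisimilarity classes):
  B0 = {p0}
  B1 = {p1}
  B2 = {p2}
  B3 = {p3, q3}
  B4 = {p4, q4}
  B5 = {q0}
  B6 = {q1}
  B7 = {q2}
p0 ∈ B0, q0 ∈ B5 → different blocks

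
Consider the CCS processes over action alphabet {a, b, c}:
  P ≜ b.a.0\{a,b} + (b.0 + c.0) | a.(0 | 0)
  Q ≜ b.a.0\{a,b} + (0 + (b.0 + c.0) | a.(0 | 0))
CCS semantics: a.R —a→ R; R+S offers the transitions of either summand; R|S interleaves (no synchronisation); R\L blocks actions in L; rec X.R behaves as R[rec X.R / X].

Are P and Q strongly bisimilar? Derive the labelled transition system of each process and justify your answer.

P ~ Q

LTS(P): 6 reachable states
  m0 = b.a.0\{a,b} + (b.0 + c.0) | a.(0 | 0) has moves --a--▸ m1, --b--▸ m2, --b--▸ m3, --c--▸ m2
  m1 = (b.0 + c.0) | (0 | 0) has moves --b--▸ m4, --c--▸ m4
  m2 = 0 | a.(0 | 0) has moves --a--▸ m4
  m3 = a.0\{a,b} has moves --a--▸ m5
  m4 = 0 | (0 | 0) has moves stopped
  m5 = 0\{a,b} has moves stopped
LTS(Q): 6 reachable states
  n0 = b.a.0\{a,b} + (0 + (b.0 + c.0) | a.(0 | 0)) has moves --a--▸ n1, --b--▸ n2, --b--▸ n3, --c--▸ n2
  n1 = (b.0 + c.0) | (0 | 0) has moves --b--▸ n4, --c--▸ n4
  n2 = 0 | a.(0 | 0) has moves --a--▸ n4
  n3 = a.0\{a,b} has moves --a--▸ n5
  n4 = 0 | (0 | 0) has moves stopped
  n5 = 0\{a,b} has moves stopped
Coarsest stable partition (strong bisimilarity classes):
  B0 = {m0, n0}
  B1 = {m1, n1}
  B2 = {m4, m5, n4, n5}
  B3 = {m2, m3, n2, n3}
m0 ∈ B0, n0 ∈ B0 → same block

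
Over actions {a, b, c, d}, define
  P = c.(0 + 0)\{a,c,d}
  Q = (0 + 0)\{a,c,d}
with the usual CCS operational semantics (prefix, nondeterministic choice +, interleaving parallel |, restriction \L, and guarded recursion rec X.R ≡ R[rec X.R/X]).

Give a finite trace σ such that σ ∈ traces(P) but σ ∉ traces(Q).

P's transition system — 2 states:
  p0 = c.(0 + 0)\{a,c,d} → -c-> p1
  p1 = (0 + 0)\{a,c,d} → ∅
Q's transition system — 1 states:
  q0 = (0 + 0)\{a,c,d} → ∅
Run σ = ⟨c⟩ on P: start {p0}
  step 1 (c): {p1}
  — P admits the full trace.
Run σ = ⟨c⟩ on Q: start {q0}
  step 1 (c): ∅  — Q cannot continue

c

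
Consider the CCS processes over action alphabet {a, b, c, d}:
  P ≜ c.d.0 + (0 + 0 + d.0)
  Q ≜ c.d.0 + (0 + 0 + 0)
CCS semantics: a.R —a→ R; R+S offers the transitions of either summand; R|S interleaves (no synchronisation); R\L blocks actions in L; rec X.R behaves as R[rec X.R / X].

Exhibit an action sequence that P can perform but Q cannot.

Reachable graph of P (3 states):
  p0 = c.d.0 + (0 + 0 + d.0) ⊢ --c--▸ p1, --d--▸ p2
  p1 = d.0 ⊢ --d--▸ p2
  p2 = 0 ⊢ (no moves)
Reachable graph of Q (3 states):
  q0 = c.d.0 + (0 + 0 + 0) ⊢ --c--▸ q1
  q1 = d.0 ⊢ --d--▸ q2
  q2 = 0 ⊢ (no moves)
Run σ = ⟨d⟩ on P: start {p0}
  [1] d ⇒ {p2}
  ✓ P
Run σ = ⟨d⟩ on Q: start {q0}
  [1] d ⇒ ∅ (Q stuck)

d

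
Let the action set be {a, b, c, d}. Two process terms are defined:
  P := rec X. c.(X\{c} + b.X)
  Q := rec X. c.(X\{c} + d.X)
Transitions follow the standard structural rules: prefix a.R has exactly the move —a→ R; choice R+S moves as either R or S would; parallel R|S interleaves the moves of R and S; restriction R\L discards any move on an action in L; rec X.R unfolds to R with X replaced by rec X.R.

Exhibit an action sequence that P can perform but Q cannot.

Reachable graph of P (2 states):
  p0 = rec X. c.(X\{c} + b.X) → =c=> p1
  p1 = (rec X. c.(X\{c} + b.X))\{c} + b.(rec X. c.(X\{c} + b.X)) → =b=> p0
Reachable graph of Q (2 states):
  q0 = rec X. c.(X\{c} + d.X) → =c=> q1
  q1 = (rec X. c.(X\{c} + d.X))\{c} + d.(rec X. c.(X\{c} + d.X)) → =d=> q0
Trace ⟨cb⟩ through P, begin at {p0}:
  [1] c ⇒ {p1}
  [2] b ⇒ {p0}
  — P admits the full trace.
Trace ⟨cb⟩ through Q, begin at {q0}:
  [1] c ⇒ {q1}
  [2] b ⇒ no successor for Q

cb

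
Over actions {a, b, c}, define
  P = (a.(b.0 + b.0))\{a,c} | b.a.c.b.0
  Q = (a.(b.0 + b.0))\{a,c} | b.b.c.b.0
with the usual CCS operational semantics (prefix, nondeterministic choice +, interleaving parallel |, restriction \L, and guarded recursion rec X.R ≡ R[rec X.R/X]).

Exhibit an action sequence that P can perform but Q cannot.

LTS(P): 5 reachable states
  s0 = (a.(b.0 + b.0))\{a,c} | b.a.c.b.0 has moves —b→ s1
  s1 = (a.(b.0 + b.0))\{a,c} | a.c.b.0 has moves —a→ s2
  s2 = (a.(b.0 + b.0))\{a,c} | c.b.0 has moves —c→ s3
  s3 = (a.(b.0 + b.0))\{a,c} | b.0 has moves —b→ s4
  s4 = (a.(b.0 + b.0))\{a,c} | 0 has moves ·
LTS(Q): 5 reachable states
  t0 = (a.(b.0 + b.0))\{a,c} | b.b.c.b.0 has moves —b→ t1
  t1 = (a.(b.0 + b.0))\{a,c} | b.c.b.0 has moves —b→ t2
  t2 = (a.(b.0 + b.0))\{a,c} | c.b.0 has moves —c→ t3
  t3 = (a.(b.0 + b.0))\{a,c} | b.0 has moves —b→ t4
  t4 = (a.(b.0 + b.0))\{a,c} | 0 has moves ·
Trace ⟨ba⟩ through P, begin at {s0}:
  [1] b ⇒ {s1}
  [2] a ⇒ {s2}
  — P admits the full trace.
Trace ⟨ba⟩ through Q, begin at {t0}:
  [1] b ⇒ {t1}
  [2] a ⇒ no successor for Q

ba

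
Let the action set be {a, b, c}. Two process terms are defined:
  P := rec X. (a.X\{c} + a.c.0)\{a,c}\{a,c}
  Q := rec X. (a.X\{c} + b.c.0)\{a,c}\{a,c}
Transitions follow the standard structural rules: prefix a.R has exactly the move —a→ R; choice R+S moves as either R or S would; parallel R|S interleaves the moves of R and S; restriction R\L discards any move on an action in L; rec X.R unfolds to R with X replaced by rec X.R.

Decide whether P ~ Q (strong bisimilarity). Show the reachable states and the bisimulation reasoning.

not bisimilar

P's transition system — 1 states:
  s0 = rec X. (a.X\{c} + a.c.0)\{a,c}\{a,c} ⊢ ∅
Q's transition system — 2 states:
  t0 = rec X. (a.X\{c} + b.c.0)\{a,c}\{a,c} ⊢ =b=> t1
  t1 = (c.0)\{a,c}\{a,c} ⊢ ∅
Coarsest stable partition (strong bisimilarity classes):
  B0 = {s0, t1}
  B1 = {t0}
s0 ∈ B0, t0 ∈ B1 → different blocks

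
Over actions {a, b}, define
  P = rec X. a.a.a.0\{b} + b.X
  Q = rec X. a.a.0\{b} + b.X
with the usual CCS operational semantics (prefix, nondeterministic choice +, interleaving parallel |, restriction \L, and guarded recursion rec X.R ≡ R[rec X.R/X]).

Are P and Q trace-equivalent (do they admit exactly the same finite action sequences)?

NO — witness ⟨aaa⟩

LTS(P): 4 reachable states
  s0 = rec X. a.a.a.0\{b} + b.X | -a-> s1, -b-> s0
  s1 = a.a.0\{b} | -a-> s2
  s2 = a.0\{b} | -a-> s3
  s3 = 0\{b} | ·
LTS(Q): 3 reachable states
  t0 = rec X. a.a.0\{b} + b.X | -a-> t1, -b-> t0
  t1 = a.0\{b} | -a-> t2
  t2 = 0\{b} | ·
Trace ⟨aaa⟩ through P, begin at {s0}:
  [1] a ⇒ {s1}
  [2] a ⇒ {s2}
  [3] a ⇒ {s3}
  — P admits the full trace.
Trace ⟨aaa⟩ through Q, begin at {t0}:
  [1] a ⇒ {t1}
  [2] a ⇒ {t2}
  [3] a ⇒ ∅  — Q cannot continue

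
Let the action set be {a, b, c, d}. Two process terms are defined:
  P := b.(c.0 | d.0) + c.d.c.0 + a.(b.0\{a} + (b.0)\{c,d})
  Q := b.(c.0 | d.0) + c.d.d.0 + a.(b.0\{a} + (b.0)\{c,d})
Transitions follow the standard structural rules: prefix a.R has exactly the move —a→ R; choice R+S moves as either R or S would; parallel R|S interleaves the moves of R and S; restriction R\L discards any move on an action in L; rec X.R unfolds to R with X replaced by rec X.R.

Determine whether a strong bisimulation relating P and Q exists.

Reachable graph of P (11 states):
  p0 = b.(c.0 | d.0) + c.d.c.0 + a.(b.0\{a} + (b.0)\{c,d}) ⊢ =a=> p1, =b=> p2, =c=> p3
  p1 = b.0\{a} + (b.0)\{c,d} ⊢ =b=> p4, =b=> p5
  p2 = c.0 | d.0 ⊢ =c=> p6, =d=> p7
  p3 = d.c.0 ⊢ =d=> p8
  p4 = 0\{a} ⊢ (no moves)
  p5 = 0\{c,d} ⊢ (no moves)
  p6 = 0 | d.0 ⊢ =d=> p9
  p7 = c.0 | 0 ⊢ =c=> p9
  p8 = c.0 ⊢ =c=> p10
  p9 = 0 | 0 ⊢ (no moves)
  p10 = 0 ⊢ (no moves)
Reachable graph of Q (11 states):
  q0 = b.(c.0 | d.0) + c.d.d.0 + a.(b.0\{a} + (b.0)\{c,d}) ⊢ =a=> q1, =b=> q2, =c=> q3
  q1 = b.0\{a} + (b.0)\{c,d} ⊢ =b=> q4, =b=> q5
  q2 = c.0 | d.0 ⊢ =c=> q6, =d=> q7
  q3 = d.d.0 ⊢ =d=> q8
  q4 = 0\{a} ⊢ (no moves)
  q5 = 0\{c,d} ⊢ (no moves)
  q6 = 0 | d.0 ⊢ =d=> q9
  q7 = c.0 | 0 ⊢ =c=> q9
  q8 = d.0 ⊢ =d=> q10
  q9 = 0 | 0 ⊢ (no moves)
  q10 = 0 ⊢ (no moves)
Coarsest stable partition (strong bisimilarity classes):
  B0 = {p0}
  B1 = {p1, q1}
  B2 = {p10, p4, p5, p9, q10, q4, q5, q9}
  B3 = {p3}
  B4 = {p7, p8, q7}
  B5 = {p2, q2}
  B6 = {p6, q6, q8}
  B7 = {q0}
  B8 = {q3}
p0 ∈ B0, q0 ∈ B7 → different blocks

NO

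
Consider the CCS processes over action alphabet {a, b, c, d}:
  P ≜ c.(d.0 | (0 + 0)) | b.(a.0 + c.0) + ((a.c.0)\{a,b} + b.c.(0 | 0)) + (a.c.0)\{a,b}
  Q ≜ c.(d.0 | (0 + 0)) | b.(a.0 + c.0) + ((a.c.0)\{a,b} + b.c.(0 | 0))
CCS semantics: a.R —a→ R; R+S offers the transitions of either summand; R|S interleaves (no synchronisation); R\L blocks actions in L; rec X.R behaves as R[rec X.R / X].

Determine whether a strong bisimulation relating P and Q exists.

Reachable graph of P (11 states):
  u0 = c.(d.0 | (0 + 0)) | b.(a.0 + c.0) + ((a.c.0)\{a,b} + b.c.(0 | 0)) + (a.c.0)\{a,b} has moves --b--▸ u1, --b--▸ u2, --c--▸ u3
  u1 = c.(0 | 0) has moves --c--▸ u4
  u2 = c.(d.0 | (0 + 0)) | (a.0 + c.0) has moves --a--▸ u5, --c--▸ u5, --c--▸ u6
  u3 = d.0 | (0 + 0) | b.(a.0 + c.0) has moves --b--▸ u6, --d--▸ u7
  u4 = 0 | 0 has moves (no moves)
  u5 = c.(d.0 | (0 + 0)) | 0 has moves --c--▸ u8
  u6 = d.0 | (0 + 0) | (a.0 + c.0) has moves --a--▸ u8, --c--▸ u8, --d--▸ u9
  u7 = 0 | (0 + 0) | b.(a.0 + c.0) has moves --b--▸ u9
  u8 = d.0 | (0 + 0) | 0 has moves --d--▸ u10
  u9 = 0 | (0 + 0) | (a.0 + c.0) has moves --a--▸ u10, --c--▸ u10
  u10 = 0 | (0 + 0) | 0 has moves (no moves)
Reachable graph of Q (11 states):
  v0 = c.(d.0 | (0 + 0)) | b.(a.0 + c.0) + ((a.c.0)\{a,b} + b.c.(0 | 0)) has moves --b--▸ v1, --b--▸ v2, --c--▸ v3
  v1 = c.(0 | 0) has moves --c--▸ v4
  v2 = c.(d.0 | (0 + 0)) | (a.0 + c.0) has moves --a--▸ v5, --c--▸ v5, --c--▸ v6
  v3 = d.0 | (0 + 0) | b.(a.0 + c.0) has moves --b--▸ v6, --d--▸ v7
  v4 = 0 | 0 has moves (no moves)
  v5 = c.(d.0 | (0 + 0)) | 0 has moves --c--▸ v8
  v6 = d.0 | (0 + 0) | (a.0 + c.0) has moves --a--▸ v8, --c--▸ v8, --d--▸ v9
  v7 = 0 | (0 + 0) | b.(a.0 + c.0) has moves --b--▸ v9
  v8 = d.0 | (0 + 0) | 0 has moves --d--▸ v10
  v9 = 0 | (0 + 0) | (a.0 + c.0) has moves --a--▸ v10, --c--▸ v10
  v10 = 0 | (0 + 0) | 0 has moves (no moves)
Coarsest stable partition (strong bisimilarity classes):
  B0 = {u0, v0}
  B1 = {u3, v3}
  B2 = {u6, v6}
  B3 = {u8, v8}
  B4 = {u10, u4, v10, v4}
  B5 = {u9, v9}
  B6 = {u7, v7}
  B7 = {u2, v2}
  B8 = {u5, v5}
  B9 = {u1, v1}
u0 ∈ B0, v0 ∈ B0 → same block

P ~ Q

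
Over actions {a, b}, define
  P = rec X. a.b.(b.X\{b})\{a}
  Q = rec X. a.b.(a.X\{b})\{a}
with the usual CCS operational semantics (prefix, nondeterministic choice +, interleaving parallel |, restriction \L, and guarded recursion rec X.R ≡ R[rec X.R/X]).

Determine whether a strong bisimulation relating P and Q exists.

LTS(P): 4 reachable states
  m0 = rec X. a.b.(b.X\{b})\{a} → —a→ m1
  m1 = b.(b.(rec X. a.b.(b.X\{b})\{a})\{b})\{a} → —b→ m2
  m2 = (b.(rec X. a.b.(b.X\{b})\{a})\{b})\{a} → —b→ m3
  m3 = (rec X. a.b.(b.X\{b})\{a})\{b}\{a} → ·
LTS(Q): 3 reachable states
  n0 = rec X. a.b.(a.X\{b})\{a} → —a→ n1
  n1 = b.(a.(rec X. a.b.(a.X\{b})\{a})\{b})\{a} → —b→ n2
  n2 = (a.(rec X. a.b.(a.X\{b})\{a})\{b})\{a} → ·
Partition-refinement fixed point:
  B0 = {m0}
  B1 = {m1}
  B2 = {m2, n1}
  B3 = {m3, n2}
  B4 = {n0}
m0 ∈ B0, n0 ∈ B4 → different blocks

NO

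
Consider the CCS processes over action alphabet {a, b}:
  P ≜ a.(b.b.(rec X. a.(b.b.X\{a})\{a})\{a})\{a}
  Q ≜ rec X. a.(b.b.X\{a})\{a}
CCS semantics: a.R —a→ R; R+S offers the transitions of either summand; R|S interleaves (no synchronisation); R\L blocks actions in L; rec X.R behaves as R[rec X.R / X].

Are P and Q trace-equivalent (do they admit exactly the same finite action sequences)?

trace-equivalent

LTS(P): 4 reachable states
  m0 = a.(b.b.(rec X. a.(b.b.X\{a})\{a})\{a})\{a} | ··a··> m1
  m1 = (b.b.(rec X. a.(b.b.X\{a})\{a})\{a})\{a} | ··b··> m2
  m2 = (b.(rec X. a.(b.b.X\{a})\{a})\{a})\{a} | ··b··> m3
  m3 = (rec X. a.(b.b.X\{a})\{a})\{a}\{a} | deadlocked
LTS(Q): 4 reachable states
  n0 = rec X. a.(b.b.X\{a})\{a} | ··a··> n1
  n1 = (b.b.(rec X. a.(b.b.X\{a})\{a})\{a})\{a} | ··b··> n2
  n2 = (b.(rec X. a.(b.b.X\{a})\{a})\{a})\{a} | ··b··> n3
  n3 = (rec X. a.(b.b.X\{a})\{a})\{a}\{a} | deadlocked
Bisimilarity quotient blocks:
  B0 = {m0, n0}
  B1 = {m1, n1}
  B2 = {m2, n2}
  B3 = {m3, n3}
m0 ∈ B0, n0 ∈ B0 → same block
Bisimilar ⇒ trace-equivalent.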